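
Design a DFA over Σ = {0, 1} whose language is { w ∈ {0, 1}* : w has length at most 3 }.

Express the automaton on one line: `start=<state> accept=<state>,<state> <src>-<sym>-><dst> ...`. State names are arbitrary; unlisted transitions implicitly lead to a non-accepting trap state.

start=s0 accept=s0,s1,s2,s3 s0-0->s1 s0-1->s1 s1-0->s2 s1-1->s2 s2-0->s3 s2-1->s3 s3-0->s4 s3-1->s4 s4-0->s4 s4-1->s4

We only need to distinguish lengths 0, 1, …, 3, and '>3'. Chain s0 → s1 → s2 → s3 → s4 on every symbol, with s4 looping. Accepting states: {s0, s1, s2, s3}.
With 5 states:
        0   1  
>* s0   s1  s1 
 * s1   s2  s2 
 * s2   s3  s3 
 * s3   s4  s4 
   s4   s4  s4 
(> = start, * = accepting)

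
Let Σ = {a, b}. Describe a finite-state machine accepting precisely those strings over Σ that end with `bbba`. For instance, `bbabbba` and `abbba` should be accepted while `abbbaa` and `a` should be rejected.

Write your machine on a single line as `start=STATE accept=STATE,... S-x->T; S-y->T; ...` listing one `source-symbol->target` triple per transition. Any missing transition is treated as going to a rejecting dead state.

Let each state record the length of the longest suffix of the input read so far that is also a prefix of `bbba`. q1 means the last symbol is `b`; q2 means the last 2 symbols are `bb`; q3 means the last 3 symbols are `bbb`; q4 means the last 4 symbols are `bbba`. Accept only at q4, where the string currently ends in `bbba`.
        a   b  
>  q0   q0  q1 
   q1   q0  q2 
   q2   q0  q3 
   q3   q4  q3 
 * q4   q0  q1 
(> = start, * = accepting)

start=q0; accept=q4; q0-a->q0; q0-b->q1; q1-a->q0; q1-b->q2; q2-a->q0; q2-b->q3; q3-a->q4; q3-b->q3; q4-a->q0; q4-b->q1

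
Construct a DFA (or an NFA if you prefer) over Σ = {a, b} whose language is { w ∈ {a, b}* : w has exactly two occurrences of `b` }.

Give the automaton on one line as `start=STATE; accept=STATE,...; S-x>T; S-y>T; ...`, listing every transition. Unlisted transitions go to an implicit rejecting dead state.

start=q0; accept=q2; q0-a>q0; q0-b>q1; q1-a>q1; q1-b>q2; q2-a>q2; q2-b>q3; q3-a>q3; q3-b>q3

Only the number of `b`s matters, and only up to 3. Make a chain q0 → q1 → q2 → q3 advanced by each `b` (with q3 absorbing); every other symbol self-loops. The accepting set is {q2}.
A 4-state machine:
        a   b  
>  q0   q0  q1 
   q1   q1  q2 
 * q2   q2  q3 
   q3   q3  q3 
(> = start, * = accepting)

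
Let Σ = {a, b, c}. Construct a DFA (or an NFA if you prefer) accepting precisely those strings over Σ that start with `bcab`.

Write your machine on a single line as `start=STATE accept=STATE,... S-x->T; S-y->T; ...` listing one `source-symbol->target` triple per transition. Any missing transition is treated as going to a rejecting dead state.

start=S0; accept=S4; S0-a->S5; S0-b->S1; S0-c->S5; S1-a->S5; S1-b->S5; S1-c->S2; S2-a->S3; S2-b->S5; S2-c->S5; S3-a->S5; S3-b->S4; S3-c->S5; S4-a->S4; S4-b->S4; S4-c->S4; S5-a->S5; S5-b->S5; S5-c->S5

Check the first 4 symbols one by one: S0 through S3 record how many have matched `bcab` so far; any wrong symbol goes to the dead state S5. After all 4 match we enter the accepting sink S4.
With 6 states:
        a   b   c  
>  S0   S5  S1  S5 
   S1   S5  S5  S2 
   S2   S3  S5  S5 
   S3   S5  S4  S5 
 * S4   S4  S4  S4 
   S5   S5  S5  S5 
(> = start, * = accepting)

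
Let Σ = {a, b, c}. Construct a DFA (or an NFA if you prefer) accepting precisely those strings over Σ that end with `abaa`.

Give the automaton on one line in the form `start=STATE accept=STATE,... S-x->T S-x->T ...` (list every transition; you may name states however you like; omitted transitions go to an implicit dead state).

Remember how much of `abaa` the current input suffix matches. State s0 means no match yet; s1 means the last symbol is `a`; s2 means the last 2 symbols are `ab`; s3 means the last 3 symbols are `aba`; s4 means the last 4 symbols are `abaa`. Only s4 accepts. On a mismatch, fall back to the longest proper suffix that is still a prefix of `abaa`.
        a   b   c  
>  s0   s1  s0  s0 
   s1   s1  s2  s0 
   s2   s3  s0  s0 
   s3   s4  s2  s0 
 * s4   s1  s2  s0 
(> = start, * = accepting)

start=s0 accept=s4 s0-a->s1 s0-b->s0 s0-c->s0 s1-a->s1 s1-b->s2 s1-c->s0 s2-a->s3 s2-b->s0 s2-c->s0 s3-a->s4 s3-b->s2 s3-c->s0 s4-a->s1 s4-b->s2 s4-c->s0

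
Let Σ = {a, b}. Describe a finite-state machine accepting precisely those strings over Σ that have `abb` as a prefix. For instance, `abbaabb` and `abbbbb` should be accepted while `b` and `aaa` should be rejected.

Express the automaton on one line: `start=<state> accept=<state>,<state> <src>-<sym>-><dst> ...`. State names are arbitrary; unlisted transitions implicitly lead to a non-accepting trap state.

Walk along `abb` while the input agrees: from q0 take `a` to q1, and so on. Any deviation drops to the rejecting sink q4. Once q3 is reached the prefix is confirmed and every continuation is accepted.
        a   b  
>  q0   q1  q4 
   q1   q4  q2 
   q2   q4  q3 
 * q3   q3  q3 
   q4   q4  q4 
(> = start, * = accepting)

start=q0 accept=q3 q0-a->q1 q0-b->q4 q1-a->q4 q1-b->q2 q2-a->q4 q2-b->q3 q3-a->q3 q3-b->q3 q4-a->q4 q4-b->q4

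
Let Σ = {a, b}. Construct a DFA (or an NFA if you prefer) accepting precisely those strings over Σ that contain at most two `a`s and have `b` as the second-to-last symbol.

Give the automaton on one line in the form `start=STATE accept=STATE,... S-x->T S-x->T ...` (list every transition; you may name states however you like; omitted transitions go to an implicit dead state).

Run two small machines in parallel and take their product. One (4 states) tracks the count of `a`s, saturating at 3; the other (7 states) tracks the last 2 symbols read. Each combined state is a pair, one component from each; accept when both components accept.
With 15 states:
          a    b  
>  s0     s1   s2 
   s1     s3   s4 
   s2     s5   s6 
   s3     s7   s8 
   s4     s9  s10 
 * s5     s3   s4 
 * s6     s5   s6 
   s7     s7  s11 
   s8    s12  s13 
 * s9     s7   s8 
 * s10    s9  s10 
   s11   s12  s14 
   s12    s7  s11 
 * s13   s12  s13 
   s14   s12  s14 
(> = start, * = accepting)

start=s0 accept=s5,s6,s9,s10,s13 s0-a->s1 s0-b->s2 s1-a->s3 s1-b->s4 s2-a->s5 s2-b->s6 s3-a->s7 s3-b->s8 s4-a->s9 s4-b->s10 s5-a->s3 s5-b->s4 s6-a->s5 s6-b->s6 s7-a->s7 s7-b->s11 s8-a->s12 s8-b->s13 s9-a->s7 s9-b->s8 s10-a->s9 s10-b->s10 s11-a->s12 s11-b->s14 s12-a->s7 s12-b->s11 s13-a->s12 s13-b->s13 s14-a->s12 s14-b->s14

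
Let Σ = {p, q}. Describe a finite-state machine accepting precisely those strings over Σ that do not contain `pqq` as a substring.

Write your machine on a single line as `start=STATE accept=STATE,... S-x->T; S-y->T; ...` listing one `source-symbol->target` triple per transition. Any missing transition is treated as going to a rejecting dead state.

start=A; accept=A,B,C; A-p->B; A-q->A; B-p->B; B-q->C; C-p->B; C-q->D; D-p->D; D-q->D

Track partial matches of the forbidden pattern `pqq`. State D is a dead state reached once `pqq` has occurred; every other state accepts. A means no part of `pqq` is currently matched.
A 4-state machine:
       p  q 
>* A   B  A 
 * B   B  C 
 * C   B  D 
   D   D  D 
(> = start, * = accepting)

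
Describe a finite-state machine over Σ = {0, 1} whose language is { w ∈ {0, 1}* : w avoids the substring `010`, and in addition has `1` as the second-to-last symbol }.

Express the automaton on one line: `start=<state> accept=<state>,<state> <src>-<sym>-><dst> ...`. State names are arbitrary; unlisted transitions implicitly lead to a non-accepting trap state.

start=S0 accept=S5,S6 S0-0->S1 S0-1->S2 S1-0->S3 S1-1->S4 S2-0->S5 S2-1->S6 S3-0->S3 S3-1->S4 S4-0->S7 S4-1->S6 S5-0->S3 S5-1->S4 S6-0->S5 S6-1->S6 S7-0->S8 S7-1->S9 S8-0->S8 S8-1->S9 S9-0->S7 S9-1->S10 S10-0->S7 S10-1->S10

Run two small machines in parallel and take their product. One (4 states) tracks partial matches of the forbidden pattern `010`; the other (7 states) tracks the last 2 symbols read. Each combined state is a pair, one component from each; accept when both components accept.
With 11 states:
          0    1  
>  S0     S1   S2 
   S1     S3   S4 
   S2     S5   S6 
   S3     S3   S4 
   S4     S7   S6 
 * S5     S3   S4 
 * S6     S5   S6 
   S7     S8   S9 
   S8     S8   S9 
   S9     S7  S10 
   S10    S7  S10 
(> = start, * = accepting)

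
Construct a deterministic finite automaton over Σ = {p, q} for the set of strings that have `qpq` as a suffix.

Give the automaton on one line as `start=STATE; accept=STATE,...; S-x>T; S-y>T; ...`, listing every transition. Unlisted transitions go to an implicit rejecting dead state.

Let each state record the length of the longest suffix of the input read so far that is also a prefix of `qpq`. S1 means the last symbol is `q`; S2 means the last 2 symbols are `qp`; S3 means the last 3 symbols are `qpq`. Accept only at S3, where the string currently ends in `qpq`.
4 states suffice.
        p   q  
>  S0   S0  S1 
   S1   S2  S1 
   S2   S0  S3 
 * S3   S2  S1 
(> = start, * = accepting)

start=S0; accept=S3; S0-p>S0; S0-q>S1; S1-p>S2; S1-q>S1; S2-p>S0; S2-q>S3; S3-p>S2; S3-q>S1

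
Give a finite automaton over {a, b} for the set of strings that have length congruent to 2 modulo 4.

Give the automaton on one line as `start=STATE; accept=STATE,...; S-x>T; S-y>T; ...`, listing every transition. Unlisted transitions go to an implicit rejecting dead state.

Only the length mod 4 matters, so use a 4-cycle: from any state, every input symbol moves to the next state, wrapping s3 back to s0. Mark s2 accepting.
4 states suffice.
        a   b  
>  s0   s1  s1 
   s1   s2  s2 
 * s2   s3  s3 
   s3   s0  s0 
(> = start, * = accepting)

start=s0; accept=s2; s0-a>s1; s0-b>s1; s1-a>s2; s1-b>s2; s2-a>s3; s2-b>s3; s3-a>s0; s3-b>s0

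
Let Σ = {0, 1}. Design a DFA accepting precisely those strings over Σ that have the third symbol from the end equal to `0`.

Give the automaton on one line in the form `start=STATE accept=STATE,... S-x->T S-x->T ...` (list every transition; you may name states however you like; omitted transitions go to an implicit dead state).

start=q0 accept=q7,q8,q9,q10 q0-0->q1 q0-1->q2 q1-0->q3 q1-1->q4 q2-0->q5 q2-1->q6 q3-0->q7 q3-1->q8 q4-0->q9 q4-1->q10 q5-0->q11 q5-1->q12 q6-0->q13 q6-1->q14 q7-0->q7 q7-1->q8 q8-0->q9 q8-1->q10 q9-0->q11 q9-1->q12 q10-0->q13 q10-1->q14 q11-0->q7 q11-1->q8 q12-0->q9 q12-1->q10 q13-0->q11 q13-1->q12 q14-0->q13 q14-1->q14

A DFA must remember the last 3 symbols (since which symbol is third-to-last isn't known until the input ends). Use one state per possible window of the last ≤3 symbols; accept from those whose window starts with `0`.
          0    1  
>  q0     q1   q2 
   q1     q3   q4 
   q2     q5   q6 
   q3     q7   q8 
   q4     q9  q10 
   q5    q11  q12 
   q6    q13  q14 
 * q7     q7   q8 
 * q8     q9  q10 
 * q9    q11  q12 
 * q10   q13  q14 
   q11    q7   q8 
   q12    q9  q10 
   q13   q11  q12 
   q14   q13  q14 
(> = start, * = accepting)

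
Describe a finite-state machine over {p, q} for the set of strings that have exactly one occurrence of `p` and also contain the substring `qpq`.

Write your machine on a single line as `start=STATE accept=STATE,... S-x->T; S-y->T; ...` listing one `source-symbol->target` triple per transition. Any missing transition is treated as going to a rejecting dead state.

start=A; accept=I; A-p->B; A-q->C; B-p->D; B-q->E; C-p->F; C-q->C; D-p->D; D-q->G; E-p->H; E-q->E; F-p->D; F-q->I; G-p->H; G-q->G; H-p->D; H-q->J; I-p->J; I-q->I; J-p->J; J-q->J

Run two small machines in parallel and take their product. One (3 states) tracks the count of `p`s, saturating at 2; the other (4 states) tracks whether and how much of `qpq` has been seen. Each combined state is a pair, one component from each; accept when both components accept.
       p  q 
>  A   B  C 
   B   D  E 
   C   F  C 
   D   D  G 
   E   H  E 
   F   D  I 
   G   H  G 
   H   D  J 
 * I   J  I 
   J   J  J 
(> = start, * = accepting)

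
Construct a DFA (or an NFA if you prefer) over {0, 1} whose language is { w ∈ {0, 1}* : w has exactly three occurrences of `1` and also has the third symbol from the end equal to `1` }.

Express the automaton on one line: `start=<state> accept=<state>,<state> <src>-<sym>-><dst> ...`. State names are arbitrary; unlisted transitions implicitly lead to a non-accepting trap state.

start=S0 accept=S6,S9,S10,S14 S0-0->S0 S0-1->S1 S1-0->S2 S1-1->S3 S2-0->S2 S2-1->S4 S3-0->S5 S3-1->S6 S4-0->S5 S4-1->S7 S5-0->S8 S5-1->S9 S6-0->S10 S6-1->S11 S7-0->S10 S7-1->S11 S8-0->S8 S8-1->S12 S9-0->S13 S9-1->S11 S10-0->S14 S10-1->S11 S11-0->S11 S11-1->S11 S12-0->S13 S12-1->S11 S13-0->S14 S13-1->S11 S14-0->S11 S14-1->S11

Run two small machines in parallel and take their product. The first has 5 states tracking the count of `1`s, saturating at 4; the second has 15 states tracking the last 3 symbols read. A product state is a pair (one from each), accepting exactly when both do. After merging equivalent states the machine shrinks.
          0    1  
>  S0     S0   S1 
   S1     S2   S3 
   S2     S2   S4 
   S3     S5   S6 
   S4     S5   S7 
   S5     S8   S9 
 * S6    S10  S11 
   S7    S10  S11 
   S8     S8  S12 
 * S9    S13  S11 
 * S10   S14  S11 
   S11   S11  S11 
   S12   S13  S11 
   S13   S14  S11 
 * S14   S11  S11 
(> = start, * = accepting)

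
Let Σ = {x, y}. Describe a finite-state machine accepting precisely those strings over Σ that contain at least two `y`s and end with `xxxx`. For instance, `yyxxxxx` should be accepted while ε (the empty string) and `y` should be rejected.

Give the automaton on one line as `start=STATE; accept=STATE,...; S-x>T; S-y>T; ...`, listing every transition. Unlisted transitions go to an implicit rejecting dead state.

Handle the two conditions separately and then intersect. One (4 states) tracks the count of `y`s, saturating at 3; the other (5 states) tracks how much of the suffix `xxxx` has currently been matched. Each combined state is a pair, one component from each; accept when both components accept. Minimizing collapses redundant product states.
A 7-state machine:
        x   y  
>  q0   q0  q1 
   q1   q1  q2 
   q2   q3  q2 
   q3   q4  q2 
   q4   q5  q2 
   q5   q6  q2 
 * q6   q6  q2 
(> = start, * = accepting)

start=q0; accept=q6; q0-x>q0; q0-y>q1; q1-x>q1; q1-y>q2; q2-x>q3; q2-y>q2; q3-x>q4; q3-y>q2; q4-x>q5; q4-y>q2; q5-x>q6; q5-y>q2; q6-x>q6; q6-y>q2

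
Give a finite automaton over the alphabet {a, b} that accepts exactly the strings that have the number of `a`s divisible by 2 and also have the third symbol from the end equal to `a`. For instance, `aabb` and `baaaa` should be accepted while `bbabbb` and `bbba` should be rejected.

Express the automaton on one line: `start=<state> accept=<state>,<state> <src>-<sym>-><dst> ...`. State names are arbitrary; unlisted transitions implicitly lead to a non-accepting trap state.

Handle the two conditions separately and then intersect. One (2 states) tracks the count of `a`s modulo 2; the other (15 states) tracks the last 3 symbols read. Each combined state is a pair, one component from each; accept when both components accept. After merging equivalent states the machine shrinks.
A 12-state machine:
          a    b  
>  S0     S1   S0 
   S1     S2   S3 
   S2     S4   S5 
   S3     S6   S7 
   S4     S8   S3 
 * S5     S1   S9 
 * S6     S4  S10 
   S7    S11   S7 
 * S8     S4   S5 
 * S9     S1   S0 
   S10    S1   S9 
   S11    S4  S10 
(> = start, * = accepting)

start=S0 accept=S5,S6,S8,S9 S0-a->S1 S0-b->S0 S1-a->S2 S1-b->S3 S2-a->S4 S2-b->S5 S3-a->S6 S3-b->S7 S4-a->S8 S4-b->S3 S5-a->S1 S5-b->S9 S6-a->S4 S6-b->S10 S7-a->S11 S7-b->S7 S8-a->S4 S8-b->S5 S9-a->S1 S9-b->S0 S10-a->S1 S10-b->S9 S11-a->S4 S11-b->S10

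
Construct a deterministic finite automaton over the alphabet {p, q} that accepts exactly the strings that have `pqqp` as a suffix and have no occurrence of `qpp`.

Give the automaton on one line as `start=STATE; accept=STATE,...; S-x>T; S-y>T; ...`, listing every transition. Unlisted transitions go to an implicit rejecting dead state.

Run two small machines in parallel and take their product. One (5 states) tracks how much of the suffix `pqqp` has currently been matched; the other (4 states) tracks partial matches of the forbidden pattern `qpp`. Each combined state is a pair, one component from each; accept when both components accept. Equivalent product states are then merged.
8 states suffice.
        p   q  
>  S0   S1  S2 
   S1   S1  S3 
   S2   S4  S2 
   S3   S4  S5 
   S4   S6  S3 
   S5   S7  S2 
   S6   S6  S6 
 * S7   S6  S3 
(> = start, * = accepting)

start=S0; accept=S7; S0-p>S1; S0-q>S2; S1-p>S1; S1-q>S3; S2-p>S4; S2-q>S2; S3-p>S4; S3-q>S5; S4-p>S6; S4-q>S3; S5-p>S7; S5-q>S2; S6-p>S6; S6-q>S6; S7-p>S6; S7-q>S3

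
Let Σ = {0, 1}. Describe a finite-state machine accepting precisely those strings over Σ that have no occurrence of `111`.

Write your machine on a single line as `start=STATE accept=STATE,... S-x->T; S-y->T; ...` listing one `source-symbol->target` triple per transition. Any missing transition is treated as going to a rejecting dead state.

start=q0; accept=q0,q1,q2; q0-0->q0; q0-1->q1; q1-0->q0; q1-1->q2; q2-0->q0; q2-1->q3; q3-0->q3; q3-1->q3

Track partial matches of the forbidden pattern `111`. State q3 is a dead state reached once `111` has occurred; every other state accepts. q0 means no part of `111` is currently matched.
        0   1  
>* q0   q0  q1 
 * q1   q0  q2 
 * q2   q0  q3 
   q3   q3  q3 
(> = start, * = accepting)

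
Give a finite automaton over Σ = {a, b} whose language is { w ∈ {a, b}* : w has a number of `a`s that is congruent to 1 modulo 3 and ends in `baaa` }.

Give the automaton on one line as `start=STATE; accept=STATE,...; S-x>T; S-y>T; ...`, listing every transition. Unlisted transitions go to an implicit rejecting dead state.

start=S0; accept=S6; S0-a>S1; S0-b>S0; S1-a>S2; S1-b>S3; S2-a>S0; S2-b>S2; S3-a>S4; S3-b>S3; S4-a>S5; S4-b>S2; S5-a>S6; S5-b>S0; S6-a>S2; S6-b>S3

Run two small machines in parallel and take their product. The first has 3 states tracking the count of `a`s modulo 3; the second has 5 states tracking how much of the suffix `baaa` has currently been matched. A product state is a pair (one from each), accepting exactly when both do. Minimizing collapses redundant product states.
7 states suffice.
        a   b  
>  S0   S1  S0 
   S1   S2  S3 
   S2   S0  S2 
   S3   S4  S3 
   S4   S5  S2 
   S5   S6  S0 
 * S6   S2  S3 
(> = start, * = accepting)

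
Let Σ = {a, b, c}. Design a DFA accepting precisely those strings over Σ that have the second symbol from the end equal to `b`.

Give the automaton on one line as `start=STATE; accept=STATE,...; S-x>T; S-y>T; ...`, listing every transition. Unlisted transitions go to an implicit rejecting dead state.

A DFA must remember the last 2 symbols (since which symbol is second-to-last isn't known until the input ends). Use one state per possible window of the last ≤2 symbols; accept from those whose window starts with `b`.
With 13 states:
          a    b    c  
>  q0     q1   q2   q3 
   q1     q4   q5   q6 
   q2     q7   q8   q9 
   q3    q10  q11  q12 
   q4     q4   q5   q6 
   q5     q7   q8   q9 
   q6    q10  q11  q12 
 * q7     q4   q5   q6 
 * q8     q7   q8   q9 
 * q9    q10  q11  q12 
   q10    q4   q5   q6 
   q11    q7   q8   q9 
   q12   q10  q11  q12 
(> = start, * = accepting)

start=q0; accept=q7,q8,q9; q0-a>q1; q0-b>q2; q0-c>q3; q1-a>q4; q1-b>q5; q1-c>q6; q2-a>q7; q2-b>q8; q2-c>q9; q3-a>q10; q3-b>q11; q3-c>q12; q4-a>q4; q4-b>q5; q4-c>q6; q5-a>q7; q5-b>q8; q5-c>q9; q6-a>q10; q6-b>q11; q6-c>q12; q7-a>q4; q7-b>q5; q7-c>q6; q8-a>q7; q8-b>q8; q8-c>q9; q9-a>q10; q9-b>q11; q9-c>q12; q10-a>q4; q10-b>q5; q10-c>q6; q11-a>q7; q11-b>q8; q11-c>q9; q12-a>q10; q12-b>q11; q12-c>q12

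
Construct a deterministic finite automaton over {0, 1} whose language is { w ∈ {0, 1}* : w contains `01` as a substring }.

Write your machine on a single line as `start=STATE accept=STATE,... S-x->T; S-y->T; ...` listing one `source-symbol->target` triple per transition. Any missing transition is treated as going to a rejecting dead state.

start=q0; accept=q2; q0-0->q1; q0-1->q0; q1-0->q1; q1-1->q2; q2-0->q2; q2-1->q2

States q0..q1 record the length of the longest prefix of `01` that matches the current input suffix. Reaching q2 means `01` has been seen, and we stay there forever. Accept from q2.
A 3-state machine:
        0   1  
>  q0   q1  q0 
   q1   q1  q2 
 * q2   q2  q2 
(> = start, * = accepting)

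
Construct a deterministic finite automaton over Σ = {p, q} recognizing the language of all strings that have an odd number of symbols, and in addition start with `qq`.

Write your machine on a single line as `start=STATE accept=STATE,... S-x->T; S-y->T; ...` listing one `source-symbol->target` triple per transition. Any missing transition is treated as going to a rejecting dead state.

start=S0; accept=S5; S0-p->S1; S0-q->S2; S1-p->S3; S1-q->S3; S2-p->S3; S2-q->S4; S3-p->S1; S3-q->S1; S4-p->S5; S4-q->S5; S5-p->S4; S5-q->S4

Handle the two conditions separately and then intersect. The first has 2 states tracking the input length modulo 2; the second has 4 states tracking whether the input so far still matches the prefix `qq`. A product state is a pair (one from each), accepting exactly when both do.
With 6 states:
        p   q  
>  S0   S1  S2 
   S1   S3  S3 
   S2   S3  S4 
   S3   S1  S1 
   S4   S5  S5 
 * S5   S4  S4 
(> = start, * = accepting)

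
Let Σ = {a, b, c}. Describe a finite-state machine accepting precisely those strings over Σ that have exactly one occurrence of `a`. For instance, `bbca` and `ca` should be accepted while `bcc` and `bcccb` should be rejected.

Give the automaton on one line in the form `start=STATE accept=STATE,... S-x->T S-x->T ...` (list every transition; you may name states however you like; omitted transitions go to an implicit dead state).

start=s0 accept=s1 s0-a->s1 s0-b->s0 s0-c->s0 s1-a->s2 s1-b->s1 s1-c->s1 s2-a->s2 s2-b->s2 s2-c->s2

Only the number of `a`s matters, and only up to 2. Make a chain s0 → s1 → s2 advanced by each `a` (with s2 absorbing); every other symbol self-loops. The accepting set is {s1}.
A 3-state machine:
        a   b   c  
>  s0   s1  s0  s0 
 * s1   s2  s1  s1 
   s2   s2  s2  s2 
(> = start, * = accepting)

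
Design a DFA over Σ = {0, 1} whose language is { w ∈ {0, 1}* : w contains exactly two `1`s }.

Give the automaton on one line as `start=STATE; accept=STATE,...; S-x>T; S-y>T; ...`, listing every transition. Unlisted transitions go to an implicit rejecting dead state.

start=A; accept=C; A-0>A; A-1>B; B-0>B; B-1>C; C-0>C; C-1>D; D-0>D; D-1>D

Only the number of `1`s matters, and only up to 3. Make a chain A → B → C → D advanced by each `1` (with D absorbing); every other symbol self-loops. The accepting set is {C}.
A 4-state machine:
       0  1 
>  A   A  B 
   B   B  C 
 * C   C  D 
   D   D  D 
(> = start, * = accepting)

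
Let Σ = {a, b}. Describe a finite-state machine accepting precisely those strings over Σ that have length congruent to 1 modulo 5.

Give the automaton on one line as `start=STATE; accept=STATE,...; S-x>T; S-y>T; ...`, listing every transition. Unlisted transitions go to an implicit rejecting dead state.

Only the length mod 5 matters, so use a 5-cycle: from any state, every input symbol moves to the next state, wrapping q4 back to q0. Mark q1 accepting.
A 5-state machine:
        a   b  
>  q0   q1  q1 
 * q1   q2  q2 
   q2   q3  q3 
   q3   q4  q4 
   q4   q0  q0 
(> = start, * = accepting)

start=q0; accept=q1; q0-a>q1; q0-b>q1; q1-a>q2; q1-b>q2; q2-a>q3; q2-b>q3; q3-a>q4; q3-b>q4; q4-a>q0; q4-b>q0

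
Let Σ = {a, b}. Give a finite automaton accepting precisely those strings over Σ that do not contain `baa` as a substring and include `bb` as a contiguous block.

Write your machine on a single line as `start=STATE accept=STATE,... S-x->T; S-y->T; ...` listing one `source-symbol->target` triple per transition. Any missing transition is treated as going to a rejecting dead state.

start=s0; accept=s3,s5; s0-a->s0; s0-b->s1; s1-a->s2; s1-b->s3; s2-a->s4; s2-b->s1; s3-a->s5; s3-b->s3; s4-a->s4; s4-b->s6; s5-a->s7; s5-b->s3; s6-a->s4; s6-b->s7; s7-a->s7; s7-b->s7

Build one automaton per condition and run them in lockstep. One (4 states) tracks partial matches of the forbidden pattern `baa`; the other (3 states) tracks whether and how much of `bb` has been seen. Each combined state is a pair, one component from each; accept when both components accept.
        a   b  
>  s0   s0  s1 
   s1   s2  s3 
   s2   s4  s1 
 * s3   s5  s3 
   s4   s4  s6 
 * s5   s7  s3 
   s6   s4  s7 
   s7   s7  s7 
(> = start, * = accepting)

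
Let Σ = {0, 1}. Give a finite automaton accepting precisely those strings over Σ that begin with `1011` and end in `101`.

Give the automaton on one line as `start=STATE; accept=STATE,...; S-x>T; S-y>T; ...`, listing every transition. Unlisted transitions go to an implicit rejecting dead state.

Handle the two conditions separately and then intersect. The first has 6 states tracking whether the input so far still matches the prefix `1011`; the second has 4 states tracking how much of the suffix `101` has currently been matched. A product state is a pair (one from each), accepting exactly when both do. Minimizing collapses redundant product states.
With 9 states:
       0  1 
>  A   B  C 
   B   B  B 
   C   D  B 
   D   B  E 
   E   B  F 
   F   G  F 
   G   H  I 
   H   H  F 
 * I   G  F 
(> = start, * = accepting)

start=A; accept=I; A-0>B; A-1>C; B-0>B; B-1>B; C-0>D; C-1>B; D-0>B; D-1>E; E-0>B; E-1>F; F-0>G; F-1>F; G-0>H; G-1>I; H-0>H; H-1>F; I-0>G; I-1>F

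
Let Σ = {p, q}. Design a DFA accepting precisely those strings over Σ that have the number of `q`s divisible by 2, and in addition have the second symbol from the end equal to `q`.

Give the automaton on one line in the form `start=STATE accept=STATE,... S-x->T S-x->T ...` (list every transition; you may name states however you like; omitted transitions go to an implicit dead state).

Handle the two conditions separately and then intersect. One (2 states) tracks the count of `q`s modulo 2; the other (7 states) tracks the last 2 symbols read. Each combined state is a pair, one component from each; accept when both components accept.
An 11-state machine:
          p    q  
>  S0     S1   S2 
   S1     S3   S4 
   S2     S5   S6 
   S3     S3   S4 
   S4     S5   S6 
   S5     S7   S8 
 * S6     S9  S10 
   S7     S7   S8 
   S8     S9  S10 
 * S9     S3   S4 
   S10    S5   S6 
(> = start, * = accepting)

start=S0 accept=S6,S9 S0-p->S1 S0-q->S2 S1-p->S3 S1-q->S4 S2-p->S5 S2-q->S6 S3-p->S3 S3-q->S4 S4-p->S5 S4-q->S6 S5-p->S7 S5-q->S8 S6-p->S9 S6-q->S10 S7-p->S7 S7-q->S8 S8-p->S9 S8-q->S10 S9-p->S3 S9-q->S4 S10-p->S5 S10-q->S6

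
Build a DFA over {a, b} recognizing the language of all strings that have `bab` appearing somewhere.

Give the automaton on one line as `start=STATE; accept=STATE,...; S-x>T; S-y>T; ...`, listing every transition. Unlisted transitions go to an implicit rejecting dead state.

start=s0; accept=s3; s0-a>s0; s0-b>s1; s1-a>s2; s1-b>s1; s2-a>s0; s2-b>s3; s3-a>s3; s3-b>s3

States s0..s2 record the length of the longest prefix of `bab` that matches the current input suffix. Reaching s3 means `bab` has been seen, and we stay there forever. Accept from s3.
A 4-state machine:
        a   b  
>  s0   s0  s1 
   s1   s2  s1 
   s2   s0  s3 
 * s3   s3  s3 
(> = start, * = accepting)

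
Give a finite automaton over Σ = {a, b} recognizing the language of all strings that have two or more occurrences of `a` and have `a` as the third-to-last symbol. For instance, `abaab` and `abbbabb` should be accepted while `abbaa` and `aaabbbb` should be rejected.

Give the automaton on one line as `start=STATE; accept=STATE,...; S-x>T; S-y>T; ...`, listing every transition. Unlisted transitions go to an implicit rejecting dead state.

start=q0; accept=q4,q5,q6,q8; q0-a>q1; q0-b>q0; q1-a>q2; q1-b>q3; q2-a>q4; q2-b>q5; q3-a>q6; q3-b>q7; q4-a>q4; q4-b>q5; q5-a>q6; q5-b>q8; q6-a>q2; q6-b>q9; q7-a>q10; q7-b>q7; q8-a>q10; q8-b>q7; q9-a>q6; q9-b>q8; q10-a>q2; q10-b>q9

Build one automaton per condition and run them in lockstep. One (4 states) tracks the count of `a`s, saturating at 3; the other (15 states) tracks the last 3 symbols read. Each combined state is a pair, one component from each; accept when both components accept. Minimizing collapses redundant product states.
An 11-state machine:
          a    b  
>  q0     q1   q0 
   q1     q2   q3 
   q2     q4   q5 
   q3     q6   q7 
 * q4     q4   q5 
 * q5     q6   q8 
 * q6     q2   q9 
   q7    q10   q7 
 * q8    q10   q7 
   q9     q6   q8 
   q10    q2   q9 
(> = start, * = accepting)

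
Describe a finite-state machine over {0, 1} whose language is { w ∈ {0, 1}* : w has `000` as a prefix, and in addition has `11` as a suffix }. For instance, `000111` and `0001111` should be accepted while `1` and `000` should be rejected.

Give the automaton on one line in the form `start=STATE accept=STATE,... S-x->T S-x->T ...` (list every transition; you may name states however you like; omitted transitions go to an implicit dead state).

Run two small machines in parallel and take their product. The first has 5 states tracking whether the input so far still matches the prefix `000`; the second has 3 states tracking how much of the suffix `11` has currently been matched. A product state is a pair (one from each), accepting exactly when both do. Equivalent product states are then merged.
With 7 states:
        0   1  
>  S0   S1  S2 
   S1   S3  S2 
   S2   S2  S2 
   S3   S4  S2 
   S4   S4  S5 
   S5   S4  S6 
 * S6   S4  S6 
(> = start, * = accepting)

start=S0 accept=S6 S0-0->S1 S0-1->S2 S1-0->S3 S1-1->S2 S2-0->S2 S2-1->S2 S3-0->S4 S3-1->S2 S4-0->S4 S4-1->S5 S5-0->S4 S5-1->S6 S6-0->S4 S6-1->S6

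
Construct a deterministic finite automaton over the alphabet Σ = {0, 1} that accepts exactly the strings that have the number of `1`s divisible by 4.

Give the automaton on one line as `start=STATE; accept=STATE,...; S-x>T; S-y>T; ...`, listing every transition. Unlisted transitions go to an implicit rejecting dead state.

Keep the running count of `1`s modulo 4: each `1` advances along the cycle A → B → C → D → A while other symbols loop. Accept at A.
With 4 states:
       0  1 
>* A   A  B 
   B   B  C 
   C   C  D 
   D   D  A 
(> = start, * = accepting)

start=A; accept=A; A-0>A; A-1>B; B-0>B; B-1>C; C-0>C; C-1>D; D-0>D; D-1>A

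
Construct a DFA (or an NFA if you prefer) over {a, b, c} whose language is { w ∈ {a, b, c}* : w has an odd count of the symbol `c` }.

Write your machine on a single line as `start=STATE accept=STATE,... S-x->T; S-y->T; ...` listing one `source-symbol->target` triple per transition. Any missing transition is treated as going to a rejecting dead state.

start=q0; accept=q1; q0-a->q0; q0-b->q0; q0-c->q1; q1-a->q1; q1-b->q1; q1-c->q0

Keep the running count of `c`s modulo 2: each `c` advances along the cycle q0 → q1 → q0 while other symbols loop. Accept at q1.
A 2-state machine:
        a   b   c  
>  q0   q0  q0  q1 
 * q1   q1  q1  q0 
(> = start, * = accepting)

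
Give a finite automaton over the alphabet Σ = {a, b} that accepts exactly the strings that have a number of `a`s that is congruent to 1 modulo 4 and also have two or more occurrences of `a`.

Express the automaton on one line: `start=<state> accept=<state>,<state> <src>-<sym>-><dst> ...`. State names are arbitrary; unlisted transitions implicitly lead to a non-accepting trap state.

Build one automaton per condition and run them in lockstep. One (4 states) tracks the count of `a`s modulo 4; the other (4 states) tracks the count of `a`s, saturating at 3. Each combined state is a pair, one component from each; accept when both components accept. Equivalent product states are then merged.
6 states suffice.
        a   b  
>  S0   S1  S0 
   S1   S2  S1 
   S2   S3  S2 
   S3   S4  S3 
   S4   S5  S4 
 * S5   S2  S5 
(> = start, * = accepting)

start=S0 accept=S5 S0-a->S1 S0-b->S0 S1-a->S2 S1-b->S1 S2-a->S3 S2-b->S2 S3-a->S4 S3-b->S3 S4-a->S5 S4-b->S4 S5-a->S2 S5-b->S5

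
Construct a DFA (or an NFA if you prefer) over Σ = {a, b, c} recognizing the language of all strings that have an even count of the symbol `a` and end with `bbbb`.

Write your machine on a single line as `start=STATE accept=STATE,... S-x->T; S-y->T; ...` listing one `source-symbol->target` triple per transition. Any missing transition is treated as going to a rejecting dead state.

start=s0; accept=s5; s0-a->s1; s0-b->s2; s0-c->s0; s1-a->s0; s1-b->s1; s1-c->s1; s2-a->s1; s2-b->s3; s2-c->s0; s3-a->s1; s3-b->s4; s3-c->s0; s4-a->s1; s4-b->s5; s4-c->s0; s5-a->s1; s5-b->s5; s5-c->s0

Build one automaton per condition and run them in lockstep. One (2 states) tracks the count of `a`s modulo 2; the other (5 states) tracks how much of the suffix `bbbb` has currently been matched. Each combined state is a pair, one component from each; accept when both components accept. Minimizing collapses redundant product states.
6 states suffice.
        a   b   c  
>  s0   s1  s2  s0 
   s1   s0  s1  s1 
   s2   s1  s3  s0 
   s3   s1  s4  s0 
   s4   s1  s5  s0 
 * s5   s1  s5  s0 
(> = start, * = accepting)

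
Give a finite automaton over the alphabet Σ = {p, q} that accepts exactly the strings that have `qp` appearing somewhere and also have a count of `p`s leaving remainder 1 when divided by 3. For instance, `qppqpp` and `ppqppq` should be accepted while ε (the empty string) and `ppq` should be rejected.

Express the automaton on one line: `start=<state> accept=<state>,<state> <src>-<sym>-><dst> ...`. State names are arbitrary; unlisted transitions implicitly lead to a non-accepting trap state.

Run two small machines in parallel and take their product. The first has 3 states tracking whether and how much of `qp` has been seen; the second has 3 states tracking the count of `p`s modulo 3. A product state is a pair (one from each), accepting exactly when both do. Equivalent product states are then merged.
7 states suffice.
       p  q 
>  A   B  C 
   B   D  E 
   C   F  C 
   D   A  G 
   E   G  E 
 * F   G  F 
   G   C  G 
(> = start, * = accepting)

start=A accept=F A-p->B A-q->C B-p->D B-q->E C-p->F C-q->C D-p->A D-q->G E-p->G E-q->E F-p->G F-q->F G-p->C G-q->G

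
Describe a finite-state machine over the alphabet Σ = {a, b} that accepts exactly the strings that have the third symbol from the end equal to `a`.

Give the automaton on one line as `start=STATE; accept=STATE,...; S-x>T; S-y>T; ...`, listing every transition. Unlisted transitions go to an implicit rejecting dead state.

start=q0; accept=q7,q8,q9,q10; q0-a>q1; q0-b>q2; q1-a>q3; q1-b>q4; q2-a>q5; q2-b>q6; q3-a>q7; q3-b>q8; q4-a>q9; q4-b>q10; q5-a>q11; q5-b>q12; q6-a>q13; q6-b>q14; q7-a>q7; q7-b>q8; q8-a>q9; q8-b>q10; q9-a>q11; q9-b>q12; q10-a>q13; q10-b>q14; q11-a>q7; q11-b>q8; q12-a>q9; q12-b>q10; q13-a>q11; q13-b>q12; q14-a>q13; q14-b>q14

Because acceptance depends on a position counted from the end, the machine has to buffer the most recent 3 symbols. Make each state the string of the last up-to-3 symbols read; on input `x` shift the window left and append `x`. Accept when the buffered window has length 3 and begins with `a`.
          a    b  
>  q0     q1   q2 
   q1     q3   q4 
   q2     q5   q6 
   q3     q7   q8 
   q4     q9  q10 
   q5    q11  q12 
   q6    q13  q14 
 * q7     q7   q8 
 * q8     q9  q10 
 * q9    q11  q12 
 * q10   q13  q14 
   q11    q7   q8 
   q12    q9  q10 
   q13   q11  q12 
   q14   q13  q14 
(> = start, * = accepting)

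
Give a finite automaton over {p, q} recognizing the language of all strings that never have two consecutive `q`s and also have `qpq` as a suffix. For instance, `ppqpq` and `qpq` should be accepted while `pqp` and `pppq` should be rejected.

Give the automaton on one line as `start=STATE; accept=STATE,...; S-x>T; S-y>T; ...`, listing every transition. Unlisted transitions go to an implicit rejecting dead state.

start=s0; accept=s4; s0-p>s0; s0-q>s1; s1-p>s2; s1-q>s3; s2-p>s0; s2-q>s4; s3-p>s3; s3-q>s3; s4-p>s2; s4-q>s3

Handle the two conditions separately and then intersect. One (3 states) tracks partial matches of the forbidden pattern `qq`; the other (4 states) tracks how much of the suffix `qpq` has currently been matched. Each combined state is a pair, one component from each; accept when both components accept. Minimizing collapses redundant product states.
5 states suffice.
        p   q  
>  s0   s0  s1 
   s1   s2  s3 
   s2   s0  s4 
   s3   s3  s3 
 * s4   s2  s3 
(> = start, * = accepting)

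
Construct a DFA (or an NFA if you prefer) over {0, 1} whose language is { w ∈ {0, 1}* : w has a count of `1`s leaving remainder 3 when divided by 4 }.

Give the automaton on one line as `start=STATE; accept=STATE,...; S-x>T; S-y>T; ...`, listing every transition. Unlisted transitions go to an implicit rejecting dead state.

The only thing that matters is how many `1`s have appeared, reduced mod 4. Use one state per residue: q0 for 0, …, q3 for 3. Reading `1` moves to the next residue; anything else stays put. q3 is accepting.
A 4-state machine:
        0   1  
>  q0   q0  q1 
   q1   q1  q2 
   q2   q2  q3 
 * q3   q3  q0 
(> = start, * = accepting)

start=q0; accept=q3; q0-0>q0; q0-1>q1; q1-0>q1; q1-1>q2; q2-0>q2; q2-1>q3; q3-0>q3; q3-1>q0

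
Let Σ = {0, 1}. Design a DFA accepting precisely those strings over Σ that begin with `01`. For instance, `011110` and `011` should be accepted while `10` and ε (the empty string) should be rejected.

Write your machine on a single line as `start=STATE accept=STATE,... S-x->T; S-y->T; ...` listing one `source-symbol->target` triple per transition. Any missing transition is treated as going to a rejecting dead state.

Check the first 2 symbols one by one: q0 through q1 record how many have matched `01` so far; any wrong symbol goes to the dead state q3. After all 2 match we enter the accepting sink q2.
A 4-state machine:
        0   1  
>  q0   q1  q3 
   q1   q3  q2 
 * q2   q2  q2 
   q3   q3  q3 
(> = start, * = accepting)

start=q0; accept=q2; q0-0->q1; q0-1->q3; q1-0->q3; q1-1->q2; q2-0->q2; q2-1->q2; q3-0->q3; q3-1->q3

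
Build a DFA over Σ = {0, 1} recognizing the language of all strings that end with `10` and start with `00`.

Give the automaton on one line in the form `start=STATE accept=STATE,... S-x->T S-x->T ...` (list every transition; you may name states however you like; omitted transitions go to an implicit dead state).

start=A accept=F A-0->B A-1->C B-0->D B-1->C C-0->C C-1->C D-0->D D-1->E E-0->F E-1->E F-0->D F-1->E

Build one automaton per condition and run them in lockstep. The first has 3 states tracking how much of the suffix `10` has currently been matched; the second has 4 states tracking whether the input so far still matches the prefix `00`. A product state is a pair (one from each), accepting exactly when both do. Equivalent product states are then merged.
A 6-state machine:
       0  1 
>  A   B  C 
   B   D  C 
   C   C  C 
   D   D  E 
   E   F  E 
 * F   D  E 
(> = start, * = accepting)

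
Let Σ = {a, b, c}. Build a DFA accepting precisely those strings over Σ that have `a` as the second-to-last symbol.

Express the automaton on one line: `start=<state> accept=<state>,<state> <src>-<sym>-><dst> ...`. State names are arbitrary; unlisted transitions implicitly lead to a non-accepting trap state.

A DFA must remember the last 2 symbols (since which symbol is second-to-last isn't known until the input ends). Use one state per possible window of the last ≤2 symbols; accept from those whose window starts with `a`.
13 states suffice.
          a    b    c  
>  q0     q1   q2   q3 
   q1     q4   q5   q6 
   q2     q7   q8   q9 
   q3    q10  q11  q12 
 * q4     q4   q5   q6 
 * q5     q7   q8   q9 
 * q6    q10  q11  q12 
   q7     q4   q5   q6 
   q8     q7   q8   q9 
   q9    q10  q11  q12 
   q10    q4   q5   q6 
   q11    q7   q8   q9 
   q12   q10  q11  q12 
(> = start, * = accepting)

start=q0 accept=q4,q5,q6 q0-a->q1 q0-b->q2 q0-c->q3 q1-a->q4 q1-b->q5 q1-c->q6 q2-a->q7 q2-b->q8 q2-c->q9 q3-a->q10 q3-b->q11 q3-c->q12 q4-a->q4 q4-b->q5 q4-c->q6 q5-a->q7 q5-b->q8 q5-c->q9 q6-a->q10 q6-b->q11 q6-c->q12 q7-a->q4 q7-b->q5 q7-c->q6 q8-a->q7 q8-b->q8 q8-c->q9 q9-a->q10 q9-b->q11 q9-c->q12 q10-a->q4 q10-b->q5 q10-c->q6 q11-a->q7 q11-b->q8 q11-c->q9 q12-a->q10 q12-b->q11 q12-c->q12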